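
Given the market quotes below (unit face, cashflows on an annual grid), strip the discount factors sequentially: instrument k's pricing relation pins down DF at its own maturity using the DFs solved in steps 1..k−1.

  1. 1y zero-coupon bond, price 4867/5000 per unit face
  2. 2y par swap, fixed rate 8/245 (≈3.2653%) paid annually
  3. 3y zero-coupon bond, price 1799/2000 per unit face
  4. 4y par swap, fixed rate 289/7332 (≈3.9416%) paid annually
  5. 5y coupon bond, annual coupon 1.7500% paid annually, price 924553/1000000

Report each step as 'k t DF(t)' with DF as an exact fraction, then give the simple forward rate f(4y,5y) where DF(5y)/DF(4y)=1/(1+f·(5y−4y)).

1 1 4867/5000
2 2 586/625
3 3 1799/2000
4 4 1711/2000
5 5 1057/1250
f(4y,5y) = ((1711/2000)/(1057/1250) − 1)/(1) = 99/8456 ≈ 1.1708%

step 1 [1y] zero: DF = P = 4867/5000 ≈ 0.973400
step 2 [2y] swap r/1=8/245: DF=(1 − 8/245·(0.973400))/(1+8/245) = 586/625 ≈ 0.937600
step 3 [3y] zero: DF = P = 1799/2000 ≈ 0.899500
step 4 [4y] swap r/1=289/7332: DF=(1 − 289/7332·(0.973400+0.937600+0.899500))/(1+289/7332) = 1711/2000 ≈ 0.855500
step 5 [5y] bond c/1=7/400: DF=(924553/1000000 − 7/400·(0.973400+0.937600+0.899500+0.855500))/(1+7/400) = 1057/1250 ≈ 0.845600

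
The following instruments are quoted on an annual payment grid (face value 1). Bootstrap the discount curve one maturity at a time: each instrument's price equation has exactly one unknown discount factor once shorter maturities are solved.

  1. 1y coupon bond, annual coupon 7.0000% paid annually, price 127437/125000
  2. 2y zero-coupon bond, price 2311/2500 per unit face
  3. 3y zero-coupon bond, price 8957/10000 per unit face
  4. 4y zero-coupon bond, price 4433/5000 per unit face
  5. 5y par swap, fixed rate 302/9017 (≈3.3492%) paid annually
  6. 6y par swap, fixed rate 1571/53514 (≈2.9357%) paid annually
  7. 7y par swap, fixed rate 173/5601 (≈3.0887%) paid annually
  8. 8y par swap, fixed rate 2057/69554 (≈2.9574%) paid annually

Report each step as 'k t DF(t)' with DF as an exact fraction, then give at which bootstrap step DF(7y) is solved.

1 1 1191/1250
2 2 2311/2500
3 3 8957/10000
4 4 4433/5000
5 5 849/1000
6 6 8429/10000
7 7 8097/10000
8 8 7943/10000
DF(7y) is solved at step 7

step 1 [1y] bond c/1=7/100: DF=(127437/125000 − 7/100·(0))/(1+7/100) = 1191/1250 ≈ 0.952800
step 2 [2y] zero: DF = P = 2311/2500 ≈ 0.924400
step 3 [3y] zero: DF = P = 8957/10000 ≈ 0.895700
step 4 [4y] zero: DF = P = 4433/5000 ≈ 0.886600
step 5 [5y] swap r/1=302/9017: DF=(1 − 302/9017·(0.952800+0.924400+0.895700+0.886600))/(1+302/9017) = 849/1000 ≈ 0.849000
step 6 [6y] swap r/1=1571/53514: DF=(1 − 1571/53514·(0.952800+0.924400+0.895700+0.886600+0.849000))/(1+1571/53514) = 8429/10000 ≈ 0.842900
step 7 [7y] swap r/1=173/5601: DF=(1 − 173/5601·(0.952800+0.924400+0.895700+0.886600+0.849000+0.842900))/(1+173/5601) = 8097/10000 ≈ 0.809700
step 8 [8y] swap r/1=2057/69554: DF=(1 − 2057/69554·(0.952800+0.924400+0.895700+0.886600+0.849000+0.842900+0.809700))/(1+2057/69554) = 7943/10000 ≈ 0.794300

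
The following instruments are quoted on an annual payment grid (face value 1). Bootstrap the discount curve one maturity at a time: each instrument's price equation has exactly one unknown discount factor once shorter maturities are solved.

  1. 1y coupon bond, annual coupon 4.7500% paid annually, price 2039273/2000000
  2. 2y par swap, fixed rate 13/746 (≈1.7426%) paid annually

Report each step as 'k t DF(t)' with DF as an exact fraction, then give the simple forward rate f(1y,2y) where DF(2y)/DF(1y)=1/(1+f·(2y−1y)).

1 1 4867/5000
2 2 4831/5000
f(1y,2y) = ((4867/5000)/(4831/5000) − 1)/(1) = 36/4831 ≈ 0.7452%

step 1 [1y] bond c/1=19/400: DF=(2039273/2000000 − 19/400·(0))/(1+19/400) = 4867/5000 ≈ 0.973400
step 2 [2y] swap r/1=13/746: DF=(1 − 13/746·(0.973400))/(1+13/746) = 4831/5000 ≈ 0.966200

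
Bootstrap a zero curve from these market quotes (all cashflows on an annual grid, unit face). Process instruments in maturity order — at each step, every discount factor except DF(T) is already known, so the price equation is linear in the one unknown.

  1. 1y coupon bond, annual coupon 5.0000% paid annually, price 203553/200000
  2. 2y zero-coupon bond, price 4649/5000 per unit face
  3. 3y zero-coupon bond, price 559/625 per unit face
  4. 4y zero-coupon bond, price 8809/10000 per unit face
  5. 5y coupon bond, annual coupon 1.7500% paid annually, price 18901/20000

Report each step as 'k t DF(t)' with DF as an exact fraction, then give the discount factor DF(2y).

step 1 [1y] bond c/1=1/20: DF=(203553/200000 − 1/20·(0))/(1+1/20) = 9693/10000 ≈ 0.969300
step 2 [2y] zero: DF = P = 4649/5000 ≈ 0.929800
step 3 [3y] zero: DF = P = 559/625 ≈ 0.894400
step 4 [4y] zero: DF = P = 8809/10000 ≈ 0.880900
step 5 [5y] bond c/1=7/400: DF=(18901/20000 − 7/400·(0.969300+0.929800+0.894400+0.880900))/(1+7/400) = 541/625 ≈ 0.865600

1 1 9693/10000
2 2 4649/5000
3 3 559/625
4 4 8809/10000
5 5 541/625
DF(2y) = 4649/5000 ≈ 0.929800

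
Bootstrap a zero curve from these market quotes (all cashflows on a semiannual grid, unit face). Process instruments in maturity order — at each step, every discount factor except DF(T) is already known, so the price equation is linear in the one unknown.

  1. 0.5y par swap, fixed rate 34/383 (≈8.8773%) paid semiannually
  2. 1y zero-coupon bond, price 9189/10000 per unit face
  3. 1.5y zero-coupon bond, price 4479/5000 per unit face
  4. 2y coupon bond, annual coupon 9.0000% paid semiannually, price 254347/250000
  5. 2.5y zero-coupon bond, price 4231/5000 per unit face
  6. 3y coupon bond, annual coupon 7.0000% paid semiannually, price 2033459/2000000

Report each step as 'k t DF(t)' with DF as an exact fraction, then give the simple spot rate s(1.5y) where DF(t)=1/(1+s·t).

1 1/2 383/400
2 1 9189/10000
3 3/2 4479/5000
4 2 4271/5000
5 5/2 4231/5000
6 3 8311/10000
s(1.5y) = (1/(4479/5000) − 1)/(3/2) = 1042/13437 ≈ 7.7547%

step 1 [0.5y] swap r/2=17/383: DF=(1 − 17/383·(0))/(1+17/383) = 383/400 ≈ 0.957500
step 2 [1y] zero: DF = P = 9189/10000 ≈ 0.918900
step 3 [1.5y] zero: DF = P = 4479/5000 ≈ 0.895800
step 4 [2y] bond c/2=9/200: DF=(254347/250000 − 9/200·(0.957500+0.918900+0.895800))/(1+9/200) = 4271/5000 ≈ 0.854200
step 5 [2.5y] zero: DF = P = 4231/5000 ≈ 0.846200
step 6 [3y] bond c/2=7/200: DF=(2033459/2000000 − 7/200·(0.957500+0.918900+0.895800+0.854200+0.846200))/(1+7/200) = 8311/10000 ≈ 0.831100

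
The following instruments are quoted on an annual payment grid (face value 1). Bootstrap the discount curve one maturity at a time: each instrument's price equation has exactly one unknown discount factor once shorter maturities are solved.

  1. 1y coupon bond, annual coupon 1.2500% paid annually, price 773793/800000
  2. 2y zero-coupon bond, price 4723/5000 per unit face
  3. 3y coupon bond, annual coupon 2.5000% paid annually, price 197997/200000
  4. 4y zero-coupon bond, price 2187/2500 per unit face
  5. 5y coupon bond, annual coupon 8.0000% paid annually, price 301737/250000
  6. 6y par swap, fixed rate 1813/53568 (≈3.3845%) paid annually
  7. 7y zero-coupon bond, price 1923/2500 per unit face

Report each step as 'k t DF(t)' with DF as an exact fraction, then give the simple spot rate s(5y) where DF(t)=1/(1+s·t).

step 1 [1y] bond c/1=1/80: DF=(773793/800000 − 1/80·(0))/(1+1/80) = 9553/10000 ≈ 0.955300
step 2 [2y] zero: DF = P = 4723/5000 ≈ 0.944600
step 3 [3y] bond c/1=1/40: DF=(197997/200000 − 1/40·(0.955300+0.944600))/(1+1/40) = 1839/2000 ≈ 0.919500
step 4 [4y] zero: DF = P = 2187/2500 ≈ 0.874800
step 5 [5y] bond c/1=2/25: DF=(301737/250000 − 2/25·(0.955300+0.944600+0.919500+0.874800))/(1+2/25) = 8439/10000 ≈ 0.843900
step 6 [6y] swap r/1=1813/53568: DF=(1 − 1813/53568·(0.955300+0.944600+0.919500+0.874800+0.843900))/(1+1813/53568) = 8187/10000 ≈ 0.818700
step 7 [7y] zero: DF = P = 1923/2500 ≈ 0.769200

1 1 9553/10000
2 2 4723/5000
3 3 1839/2000
4 4 2187/2500
5 5 8439/10000
6 6 8187/10000
7 7 1923/2500
s(5y) = (1/(8439/10000) − 1)/(5) = 1561/42195 ≈ 3.6995%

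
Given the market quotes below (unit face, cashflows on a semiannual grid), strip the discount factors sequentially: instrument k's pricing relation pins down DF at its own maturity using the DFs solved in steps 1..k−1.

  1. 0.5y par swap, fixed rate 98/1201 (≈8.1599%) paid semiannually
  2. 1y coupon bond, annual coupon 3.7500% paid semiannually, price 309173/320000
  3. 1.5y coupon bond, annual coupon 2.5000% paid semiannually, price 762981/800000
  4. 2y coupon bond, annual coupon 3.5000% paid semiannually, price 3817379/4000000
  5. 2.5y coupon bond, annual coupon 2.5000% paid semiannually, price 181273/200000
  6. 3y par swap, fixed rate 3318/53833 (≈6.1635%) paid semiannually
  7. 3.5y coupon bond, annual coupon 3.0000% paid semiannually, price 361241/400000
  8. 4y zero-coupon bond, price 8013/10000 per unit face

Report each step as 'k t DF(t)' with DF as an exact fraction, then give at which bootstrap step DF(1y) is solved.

1 1/2 1201/1250
2 1 9307/10000
3 3/2 4593/5000
4 2 556/625
5 5/2 1699/2000
6 3 8341/10000
7 7/2 4051/5000
8 4 8013/10000
DF(1y) is solved at step 2

step 1 [0.5y] swap r/2=49/1201: DF=(1 − 49/1201·(0))/(1+49/1201) = 1201/1250 ≈ 0.960800
step 2 [1y] bond c/2=3/160: DF=(309173/320000 − 3/160·(0.960800))/(1+3/160) = 9307/10000 ≈ 0.930700
step 3 [1.5y] bond c/2=1/80: DF=(762981/800000 − 1/80·(0.960800+0.930700))/(1+1/80) = 4593/5000 ≈ 0.918600
step 4 [2y] bond c/2=7/400: DF=(3817379/4000000 − 7/400·(0.960800+0.930700+0.918600))/(1+7/400) = 556/625 ≈ 0.889600
step 5 [2.5y] bond c/2=1/80: DF=(181273/200000 − 1/80·(0.960800+0.930700+0.918600+0.889600))/(1+1/80) = 1699/2000 ≈ 0.849500
step 6 [3y] swap r/2=1659/53833: DF=(1 − 1659/53833·(0.960800+0.930700+0.918600+0.889600+0.849500))/(1+1659/53833) = 8341/10000 ≈ 0.834100
step 7 [3.5y] bond c/2=3/200: DF=(361241/400000 − 3/200·(0.960800+0.930700+0.918600+0.889600+0.849500+0.834100))/(1+3/200) = 4051/5000 ≈ 0.810200
step 8 [4y] zero: DF = P = 8013/10000 ≈ 0.801300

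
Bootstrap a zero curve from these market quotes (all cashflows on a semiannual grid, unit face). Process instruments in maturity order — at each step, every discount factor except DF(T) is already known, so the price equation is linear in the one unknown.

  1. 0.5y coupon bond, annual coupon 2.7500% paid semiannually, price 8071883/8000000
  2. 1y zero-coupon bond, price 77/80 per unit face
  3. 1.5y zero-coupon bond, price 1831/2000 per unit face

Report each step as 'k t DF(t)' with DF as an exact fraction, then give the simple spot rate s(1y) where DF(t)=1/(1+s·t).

step 1 [0.5y] bond c/2=11/800: DF=(8071883/8000000 − 11/800·(0))/(1+11/800) = 9953/10000 ≈ 0.995300
step 2 [1y] zero: DF = P = 77/80 ≈ 0.962500
step 3 [1.5y] zero: DF = P = 1831/2000 ≈ 0.915500

1 1/2 9953/10000
2 1 77/80
3 3/2 1831/2000
s(1y) = (1/(77/80) − 1)/(1) = 3/77 ≈ 3.8961%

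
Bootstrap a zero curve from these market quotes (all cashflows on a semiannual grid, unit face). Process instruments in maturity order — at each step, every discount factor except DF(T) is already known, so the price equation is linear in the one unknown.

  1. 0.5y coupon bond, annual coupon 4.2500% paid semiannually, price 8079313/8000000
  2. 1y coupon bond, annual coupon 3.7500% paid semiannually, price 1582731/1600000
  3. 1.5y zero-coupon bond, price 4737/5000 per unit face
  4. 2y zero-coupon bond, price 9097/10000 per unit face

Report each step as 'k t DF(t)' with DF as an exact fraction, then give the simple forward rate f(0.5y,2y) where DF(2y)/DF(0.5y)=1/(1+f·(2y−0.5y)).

step 1 [0.5y] bond c/2=17/800: DF=(8079313/8000000 − 17/800·(0))/(1+17/800) = 9889/10000 ≈ 0.988900
step 2 [1y] bond c/2=3/160: DF=(1582731/1600000 − 3/160·(0.988900))/(1+3/160) = 1191/1250 ≈ 0.952800
step 3 [1.5y] zero: DF = P = 4737/5000 ≈ 0.947400
step 4 [2y] zero: DF = P = 9097/10000 ≈ 0.909700

1 1/2 9889/10000
2 1 1191/1250
3 3/2 4737/5000
4 2 9097/10000
f(0.5y,2y) = ((9889/10000)/(9097/10000) − 1)/(3/2) = 48/827 ≈ 5.8041%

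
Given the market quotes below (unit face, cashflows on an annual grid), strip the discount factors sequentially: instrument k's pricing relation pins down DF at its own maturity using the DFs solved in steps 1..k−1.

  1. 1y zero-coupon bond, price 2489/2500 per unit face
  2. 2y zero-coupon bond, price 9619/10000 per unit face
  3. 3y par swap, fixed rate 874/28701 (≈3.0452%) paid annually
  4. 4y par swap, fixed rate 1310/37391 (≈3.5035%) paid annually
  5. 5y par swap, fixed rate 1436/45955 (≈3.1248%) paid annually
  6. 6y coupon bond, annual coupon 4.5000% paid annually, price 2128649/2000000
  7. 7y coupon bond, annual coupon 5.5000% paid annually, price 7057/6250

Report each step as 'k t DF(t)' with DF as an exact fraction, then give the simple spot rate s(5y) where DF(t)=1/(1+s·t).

1 1 2489/2500
2 2 9619/10000
3 3 4563/5000
4 4 869/1000
5 5 2141/2500
6 6 4103/5000
7 7 7879/10000
s(5y) = (1/(2141/2500) − 1)/(5) = 359/10705 ≈ 3.3536%

step 1 [1y] zero: DF = P = 2489/2500 ≈ 0.995600
step 2 [2y] zero: DF = P = 9619/10000 ≈ 0.961900
step 3 [3y] swap r/1=874/28701: DF=(1 − 874/28701·(0.995600+0.961900))/(1+874/28701) = 4563/5000 ≈ 0.912600
step 4 [4y] swap r/1=1310/37391: DF=(1 − 1310/37391·(0.995600+0.961900+0.912600))/(1+1310/37391) = 869/1000 ≈ 0.869000
step 5 [5y] swap r/1=1436/45955: DF=(1 − 1436/45955·(0.995600+0.961900+0.912600+0.869000))/(1+1436/45955) = 2141/2500 ≈ 0.856400
step 6 [6y] bond c/1=9/200: DF=(2128649/2000000 − 9/200·(0.995600+0.961900+0.912600+0.869000+0.856400))/(1+9/200) = 4103/5000 ≈ 0.820600
step 7 [7y] bond c/1=11/200: DF=(7057/6250 − 11/200·(0.995600+0.961900+0.912600+0.869000+0.856400+0.820600))/(1+11/200) = 7879/10000 ≈ 0.787900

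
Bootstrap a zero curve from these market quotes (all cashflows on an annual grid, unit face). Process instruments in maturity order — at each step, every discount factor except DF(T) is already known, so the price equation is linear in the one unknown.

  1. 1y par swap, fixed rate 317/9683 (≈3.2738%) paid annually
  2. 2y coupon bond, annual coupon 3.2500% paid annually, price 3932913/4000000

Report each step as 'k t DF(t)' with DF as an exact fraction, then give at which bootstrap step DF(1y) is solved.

1 1 9683/10000
2 2 4609/5000
DF(1y) is solved at step 1

step 1 [1y] swap r/1=317/9683: DF=(1 − 317/9683·(0))/(1+317/9683) = 9683/10000 ≈ 0.968300
step 2 [2y] bond c/1=13/400: DF=(3932913/4000000 − 13/400·(0.968300))/(1+13/400) = 4609/5000 ≈ 0.921800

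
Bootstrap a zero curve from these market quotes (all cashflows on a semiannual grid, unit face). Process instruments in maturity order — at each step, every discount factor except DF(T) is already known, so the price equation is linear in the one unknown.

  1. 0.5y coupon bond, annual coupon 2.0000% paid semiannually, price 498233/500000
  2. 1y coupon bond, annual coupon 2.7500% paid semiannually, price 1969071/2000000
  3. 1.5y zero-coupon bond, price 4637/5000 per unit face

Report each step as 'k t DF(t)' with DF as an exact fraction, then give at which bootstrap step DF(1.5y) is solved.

1 1/2 4933/5000
2 1 4789/5000
3 3/2 4637/5000
DF(1.5y) is solved at step 3

step 1 [0.5y] bond c/2=1/100: DF=(498233/500000 − 1/100·(0))/(1+1/100) = 4933/5000 ≈ 0.986600
step 2 [1y] bond c/2=11/800: DF=(1969071/2000000 − 11/800·(0.986600))/(1+11/800) = 4789/5000 ≈ 0.957800
step 3 [1.5y] zero: DF = P = 4637/5000 ≈ 0.927400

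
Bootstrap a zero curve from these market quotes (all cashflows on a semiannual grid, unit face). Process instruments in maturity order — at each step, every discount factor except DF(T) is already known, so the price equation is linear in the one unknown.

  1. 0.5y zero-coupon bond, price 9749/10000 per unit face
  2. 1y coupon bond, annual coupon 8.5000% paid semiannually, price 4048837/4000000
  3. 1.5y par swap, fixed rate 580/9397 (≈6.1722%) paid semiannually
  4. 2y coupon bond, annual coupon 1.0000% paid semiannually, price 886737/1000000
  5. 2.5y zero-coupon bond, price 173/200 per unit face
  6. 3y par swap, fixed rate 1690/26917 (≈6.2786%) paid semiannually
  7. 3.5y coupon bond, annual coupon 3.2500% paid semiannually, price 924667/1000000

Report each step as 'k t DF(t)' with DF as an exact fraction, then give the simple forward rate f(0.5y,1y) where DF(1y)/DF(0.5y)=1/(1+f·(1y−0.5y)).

1 1/2 9749/10000
2 1 582/625
3 3/2 913/1000
4 2 8683/10000
5 5/2 173/200
6 3 831/1000
7 7/2 4119/5000
f(0.5y,1y) = ((9749/10000)/(582/625) − 1)/(1/2) = 437/4656 ≈ 9.3857%

step 1 [0.5y] zero: DF = P = 9749/10000 ≈ 0.974900
step 2 [1y] bond c/2=17/400: DF=(4048837/4000000 − 17/400·(0.974900))/(1+17/400) = 582/625 ≈ 0.931200
step 3 [1.5y] swap r/2=290/9397: DF=(1 − 290/9397·(0.974900+0.931200))/(1+290/9397) = 913/1000 ≈ 0.913000
step 4 [2y] bond c/2=1/200: DF=(886737/1000000 − 1/200·(0.974900+0.931200+0.913000))/(1+1/200) = 8683/10000 ≈ 0.868300
step 5 [2.5y] zero: DF = P = 173/200 ≈ 0.865000
step 6 [3y] swap r/2=845/26917: DF=(1 − 845/26917·(0.974900+0.931200+0.913000+0.868300+0.865000))/(1+845/26917) = 831/1000 ≈ 0.831000
step 7 [3.5y] bond c/2=13/800: DF=(924667/1000000 − 13/800·(0.974900+0.931200+0.913000+0.868300+0.865000+0.831000))/(1+13/800) = 4119/5000 ≈ 0.823800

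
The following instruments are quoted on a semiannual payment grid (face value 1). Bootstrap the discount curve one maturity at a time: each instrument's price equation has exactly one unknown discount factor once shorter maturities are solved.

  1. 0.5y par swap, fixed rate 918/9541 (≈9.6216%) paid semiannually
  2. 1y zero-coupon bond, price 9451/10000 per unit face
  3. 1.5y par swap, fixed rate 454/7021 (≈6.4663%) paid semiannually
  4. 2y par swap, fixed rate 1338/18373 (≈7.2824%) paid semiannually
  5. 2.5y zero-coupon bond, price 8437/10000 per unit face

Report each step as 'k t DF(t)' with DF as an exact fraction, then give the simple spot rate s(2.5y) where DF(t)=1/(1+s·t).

1 1/2 9541/10000
2 1 9451/10000
3 3/2 2273/2500
4 2 4331/5000
5 5/2 8437/10000
s(2.5y) = (1/(8437/10000) − 1)/(5/2) = 3126/42185 ≈ 7.4102%

step 1 [0.5y] swap r/2=459/9541: DF=(1 − 459/9541·(0))/(1+459/9541) = 9541/10000 ≈ 0.954100
step 2 [1y] zero: DF = P = 9451/10000 ≈ 0.945100
step 3 [1.5y] swap r/2=227/7021: DF=(1 − 227/7021·(0.954100+0.945100))/(1+227/7021) = 2273/2500 ≈ 0.909200
step 4 [2y] swap r/2=669/18373: DF=(1 − 669/18373·(0.954100+0.945100+0.909200))/(1+669/18373) = 4331/5000 ≈ 0.866200
step 5 [2.5y] zero: DF = P = 8437/10000 ≈ 0.843700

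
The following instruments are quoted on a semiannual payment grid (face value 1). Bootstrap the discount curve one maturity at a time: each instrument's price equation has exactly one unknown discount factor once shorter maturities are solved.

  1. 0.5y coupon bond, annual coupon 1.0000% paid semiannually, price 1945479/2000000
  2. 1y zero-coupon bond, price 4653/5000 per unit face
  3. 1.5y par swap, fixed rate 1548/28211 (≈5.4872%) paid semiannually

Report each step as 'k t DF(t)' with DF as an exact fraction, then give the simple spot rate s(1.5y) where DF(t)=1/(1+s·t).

1 1/2 9679/10000
2 1 4653/5000
3 3/2 4613/5000
s(1.5y) = (1/(4613/5000) − 1)/(3/2) = 258/4613 ≈ 5.5929%

step 1 [0.5y] bond c/2=1/200: DF=(1945479/2000000 − 1/200·(0))/(1+1/200) = 9679/10000 ≈ 0.967900
step 2 [1y] zero: DF = P = 4653/5000 ≈ 0.930600
step 3 [1.5y] swap r/2=774/28211: DF=(1 − 774/28211·(0.967900+0.930600))/(1+774/28211) = 4613/5000 ≈ 0.922600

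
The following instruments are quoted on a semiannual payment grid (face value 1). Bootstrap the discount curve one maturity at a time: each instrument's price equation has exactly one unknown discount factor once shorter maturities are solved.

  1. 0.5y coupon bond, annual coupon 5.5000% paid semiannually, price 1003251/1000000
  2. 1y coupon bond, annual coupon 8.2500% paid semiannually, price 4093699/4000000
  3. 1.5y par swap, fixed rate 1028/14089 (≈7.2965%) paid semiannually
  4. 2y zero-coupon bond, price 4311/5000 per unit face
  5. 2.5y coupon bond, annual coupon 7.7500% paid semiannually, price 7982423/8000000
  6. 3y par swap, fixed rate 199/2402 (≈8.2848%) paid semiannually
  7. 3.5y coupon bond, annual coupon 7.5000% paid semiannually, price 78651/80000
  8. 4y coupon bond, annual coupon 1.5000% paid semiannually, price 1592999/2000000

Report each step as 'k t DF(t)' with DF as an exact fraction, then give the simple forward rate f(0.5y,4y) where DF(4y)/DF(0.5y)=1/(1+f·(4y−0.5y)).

1 1/2 2441/2500
2 1 4721/5000
3 3/2 2243/2500
4 2 4311/5000
5 5/2 8233/10000
6 3 7811/10000
7 7/2 3783/5000
8 4 466/625
f(0.5y,4y) = ((2441/2500)/(466/625) − 1)/(7/2) = 577/6524 ≈ 8.8443%

step 1 [0.5y] bond c/2=11/400: DF=(1003251/1000000 − 11/400·(0))/(1+11/400) = 2441/2500 ≈ 0.976400
step 2 [1y] bond c/2=33/800: DF=(4093699/4000000 − 33/800·(0.976400))/(1+33/800) = 4721/5000 ≈ 0.944200
step 3 [1.5y] swap r/2=514/14089: DF=(1 − 514/14089·(0.976400+0.944200))/(1+514/14089) = 2243/2500 ≈ 0.897200
step 4 [2y] zero: DF = P = 4311/5000 ≈ 0.862200
step 5 [2.5y] bond c/2=31/800: DF=(7982423/8000000 − 31/800·(0.976400+0.944200+0.897200+0.862200))/(1+31/800) = 8233/10000 ≈ 0.823300
step 6 [3y] swap r/2=199/4804: DF=(1 − 199/4804·(0.976400+0.944200+0.897200+0.862200+0.823300))/(1+199/4804) = 7811/10000 ≈ 0.781100
step 7 [3.5y] bond c/2=3/80: DF=(78651/80000 − 3/80·(0.976400+0.944200+0.897200+0.862200+0.823300+0.781100))/(1+3/80) = 3783/5000 ≈ 0.756600
step 8 [4y] bond c/2=3/400: DF=(1592999/2000000 − 3/400·(0.976400+0.944200+0.897200+0.862200+0.823300+0.781100+0.756600))/(1+3/400) = 466/625 ≈ 0.745600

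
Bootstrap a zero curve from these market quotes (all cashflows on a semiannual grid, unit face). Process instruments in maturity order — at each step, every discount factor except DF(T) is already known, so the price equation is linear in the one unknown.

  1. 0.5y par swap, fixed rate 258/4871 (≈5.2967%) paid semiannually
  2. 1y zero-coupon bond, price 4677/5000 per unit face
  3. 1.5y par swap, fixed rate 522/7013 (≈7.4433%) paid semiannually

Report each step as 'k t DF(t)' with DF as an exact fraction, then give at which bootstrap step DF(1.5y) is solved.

step 1 [0.5y] swap r/2=129/4871: DF=(1 − 129/4871·(0))/(1+129/4871) = 4871/5000 ≈ 0.974200
step 2 [1y] zero: DF = P = 4677/5000 ≈ 0.935400
step 3 [1.5y] swap r/2=261/7013: DF=(1 − 261/7013·(0.974200+0.935400))/(1+261/7013) = 2239/2500 ≈ 0.895600

1 1/2 4871/5000
2 1 4677/5000
3 3/2 2239/2500
DF(1.5y) is solved at step 3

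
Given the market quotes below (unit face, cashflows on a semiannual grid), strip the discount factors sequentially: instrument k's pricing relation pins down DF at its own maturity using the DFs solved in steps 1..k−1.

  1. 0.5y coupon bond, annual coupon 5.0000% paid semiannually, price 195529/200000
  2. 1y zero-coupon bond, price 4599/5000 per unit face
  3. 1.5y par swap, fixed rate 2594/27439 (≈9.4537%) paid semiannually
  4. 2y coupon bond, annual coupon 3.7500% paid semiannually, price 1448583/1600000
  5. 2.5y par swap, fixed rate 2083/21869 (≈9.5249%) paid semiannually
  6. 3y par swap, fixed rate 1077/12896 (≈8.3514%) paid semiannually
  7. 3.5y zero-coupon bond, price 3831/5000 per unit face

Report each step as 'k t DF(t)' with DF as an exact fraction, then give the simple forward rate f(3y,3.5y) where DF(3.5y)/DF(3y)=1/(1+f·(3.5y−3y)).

1 1/2 4769/5000
2 1 4599/5000
3 3/2 8703/10000
4 2 4191/5000
5 5/2 7917/10000
6 3 3923/5000
7 7/2 3831/5000
f(3y,3.5y) = ((3923/5000)/(3831/5000) − 1)/(1/2) = 184/3831 ≈ 4.8029%

step 1 [0.5y] bond c/2=1/40: DF=(195529/200000 − 1/40·(0))/(1+1/40) = 4769/5000 ≈ 0.953800
step 2 [1y] zero: DF = P = 4599/5000 ≈ 0.919800
step 3 [1.5y] swap r/2=1297/27439: DF=(1 − 1297/27439·(0.953800+0.919800))/(1+1297/27439) = 8703/10000 ≈ 0.870300
step 4 [2y] bond c/2=3/160: DF=(1448583/1600000 − 3/160·(0.953800+0.919800+0.870300))/(1+3/160) = 4191/5000 ≈ 0.838200
step 5 [2.5y] swap r/2=2083/43738: DF=(1 − 2083/43738·(0.953800+0.919800+0.870300+0.838200))/(1+2083/43738) = 7917/10000 ≈ 0.791700
step 6 [3y] swap r/2=1077/25792: DF=(1 − 1077/25792·(0.953800+0.919800+0.870300+0.838200+0.791700))/(1+1077/25792) = 3923/5000 ≈ 0.784600
step 7 [3.5y] zero: DF = P = 3831/5000 ≈ 0.766200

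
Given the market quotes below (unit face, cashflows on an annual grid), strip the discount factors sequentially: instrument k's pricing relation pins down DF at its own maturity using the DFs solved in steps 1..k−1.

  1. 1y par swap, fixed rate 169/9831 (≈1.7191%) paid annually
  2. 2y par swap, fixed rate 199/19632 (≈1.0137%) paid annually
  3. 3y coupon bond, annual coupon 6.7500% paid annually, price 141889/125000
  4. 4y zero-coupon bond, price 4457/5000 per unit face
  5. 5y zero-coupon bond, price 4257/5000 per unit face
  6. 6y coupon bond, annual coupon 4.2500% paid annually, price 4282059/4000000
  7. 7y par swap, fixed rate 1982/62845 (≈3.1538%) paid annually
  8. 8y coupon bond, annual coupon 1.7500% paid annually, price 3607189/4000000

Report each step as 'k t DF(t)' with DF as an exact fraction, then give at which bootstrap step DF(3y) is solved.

1 1 9831/10000
2 2 9801/10000
3 3 587/625
4 4 4457/5000
5 5 4257/5000
6 6 67/80
7 7 4009/5000
8 8 3891/5000
DF(3y) is solved at step 3

step 1 [1y] swap r/1=169/9831: DF=(1 − 169/9831·(0))/(1+169/9831) = 9831/10000 ≈ 0.983100
step 2 [2y] swap r/1=199/19632: DF=(1 − 199/19632·(0.983100))/(1+199/19632) = 9801/10000 ≈ 0.980100
step 3 [3y] bond c/1=27/400: DF=(141889/125000 − 27/400·(0.983100+0.980100))/(1+27/400) = 587/625 ≈ 0.939200
step 4 [4y] zero: DF = P = 4457/5000 ≈ 0.891400
step 5 [5y] zero: DF = P = 4257/5000 ≈ 0.851400
step 6 [6y] bond c/1=17/400: DF=(4282059/4000000 − 17/400·(0.983100+0.980100+0.939200+0.891400+0.851400))/(1+17/400) = 67/80 ≈ 0.837500
step 7 [7y] swap r/1=1982/62845: DF=(1 − 1982/62845·(0.983100+0.980100+0.939200+0.891400+0.851400+0.837500))/(1+1982/62845) = 4009/5000 ≈ 0.801800
step 8 [8y] bond c/1=7/400: DF=(3607189/4000000 − 7/400·(0.983100+0.980100+0.939200+0.891400+0.851400+0.837500+0.801800))/(1+7/400) = 3891/5000 ≈ 0.778200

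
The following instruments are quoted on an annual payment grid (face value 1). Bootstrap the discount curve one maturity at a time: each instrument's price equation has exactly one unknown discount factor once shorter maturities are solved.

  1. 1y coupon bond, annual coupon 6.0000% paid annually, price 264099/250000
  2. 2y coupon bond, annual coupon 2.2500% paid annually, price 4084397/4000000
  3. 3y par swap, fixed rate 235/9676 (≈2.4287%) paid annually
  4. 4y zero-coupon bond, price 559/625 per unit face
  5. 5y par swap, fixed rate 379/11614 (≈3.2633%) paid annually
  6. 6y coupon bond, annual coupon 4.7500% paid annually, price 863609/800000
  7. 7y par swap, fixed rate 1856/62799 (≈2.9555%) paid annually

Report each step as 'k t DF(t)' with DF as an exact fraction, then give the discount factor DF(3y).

step 1 [1y] bond c/1=3/50: DF=(264099/250000 − 3/50·(0))/(1+3/50) = 4983/5000 ≈ 0.996600
step 2 [2y] bond c/1=9/400: DF=(4084397/4000000 − 9/400·(0.996600))/(1+9/400) = 9767/10000 ≈ 0.976700
step 3 [3y] swap r/1=235/9676: DF=(1 − 235/9676·(0.996600+0.976700))/(1+235/9676) = 1859/2000 ≈ 0.929500
step 4 [4y] zero: DF = P = 559/625 ≈ 0.894400
step 5 [5y] swap r/1=379/11614: DF=(1 − 379/11614·(0.996600+0.976700+0.929500+0.894400))/(1+379/11614) = 2121/2500 ≈ 0.848400
step 6 [6y] bond c/1=19/400: DF=(863609/800000 − 19/400·(0.996600+0.976700+0.929500+0.894400+0.848400))/(1+19/400) = 8199/10000 ≈ 0.819900
step 7 [7y] swap r/1=1856/62799: DF=(1 − 1856/62799·(0.996600+0.976700+0.929500+0.894400+0.848400+0.819900))/(1+1856/62799) = 509/625 ≈ 0.814400

1 1 4983/5000
2 2 9767/10000
3 3 1859/2000
4 4 559/625
5 5 2121/2500
6 6 8199/10000
7 7 509/625
DF(3y) = 1859/2000 ≈ 0.929500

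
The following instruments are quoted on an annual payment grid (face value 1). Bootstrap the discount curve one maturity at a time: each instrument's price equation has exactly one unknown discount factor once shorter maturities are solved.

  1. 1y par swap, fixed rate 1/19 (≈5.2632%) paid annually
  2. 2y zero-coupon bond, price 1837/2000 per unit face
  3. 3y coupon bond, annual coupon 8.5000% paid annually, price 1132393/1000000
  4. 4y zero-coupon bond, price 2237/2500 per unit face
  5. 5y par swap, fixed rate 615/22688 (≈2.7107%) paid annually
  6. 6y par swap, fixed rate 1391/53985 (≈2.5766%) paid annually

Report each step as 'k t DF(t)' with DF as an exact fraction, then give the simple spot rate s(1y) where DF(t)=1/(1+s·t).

1 1 19/20
2 2 1837/2000
3 3 8973/10000
4 4 2237/2500
5 5 877/1000
6 6 8609/10000
s(1y) = (1/(19/20) − 1)/(1) = 1/19 ≈ 5.2632%

step 1 [1y] swap r/1=1/19: DF=(1 − 1/19·(0))/(1+1/19) = 19/20 ≈ 0.950000
step 2 [2y] zero: DF = P = 1837/2000 ≈ 0.918500
step 3 [3y] bond c/1=17/200: DF=(1132393/1000000 − 17/200·(0.950000+0.918500))/(1+17/200) = 8973/10000 ≈ 0.897300
step 4 [4y] zero: DF = P = 2237/2500 ≈ 0.894800
step 5 [5y] swap r/1=615/22688: DF=(1 − 615/22688·(0.950000+0.918500+0.897300+0.894800))/(1+615/22688) = 877/1000 ≈ 0.877000
step 6 [6y] swap r/1=1391/53985: DF=(1 − 1391/53985·(0.950000+0.918500+0.897300+0.894800+0.877000))/(1+1391/53985) = 8609/10000 ≈ 0.860900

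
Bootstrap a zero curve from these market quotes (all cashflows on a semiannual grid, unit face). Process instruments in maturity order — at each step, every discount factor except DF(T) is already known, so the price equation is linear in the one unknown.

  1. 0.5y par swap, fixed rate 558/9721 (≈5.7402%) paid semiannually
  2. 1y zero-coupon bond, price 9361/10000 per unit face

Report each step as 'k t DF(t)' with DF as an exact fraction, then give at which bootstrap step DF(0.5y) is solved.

step 1 [0.5y] swap r/2=279/9721: DF=(1 − 279/9721·(0))/(1+279/9721) = 9721/10000 ≈ 0.972100
step 2 [1y] zero: DF = P = 9361/10000 ≈ 0.936100

1 1/2 9721/10000
2 1 9361/10000
DF(0.5y) is solved at step 1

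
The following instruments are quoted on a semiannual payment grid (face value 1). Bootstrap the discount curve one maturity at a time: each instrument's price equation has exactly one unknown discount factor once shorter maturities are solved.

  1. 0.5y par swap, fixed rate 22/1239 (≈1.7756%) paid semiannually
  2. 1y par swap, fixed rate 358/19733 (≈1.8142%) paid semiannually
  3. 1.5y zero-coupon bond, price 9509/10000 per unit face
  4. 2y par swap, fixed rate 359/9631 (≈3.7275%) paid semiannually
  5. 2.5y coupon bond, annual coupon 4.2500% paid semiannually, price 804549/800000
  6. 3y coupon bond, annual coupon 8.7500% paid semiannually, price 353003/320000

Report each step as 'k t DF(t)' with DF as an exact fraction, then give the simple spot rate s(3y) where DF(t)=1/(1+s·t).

1 1/2 1239/1250
2 1 9821/10000
3 3/2 9509/10000
4 2 4641/5000
5 5/2 4523/5000
6 3 343/400
s(3y) = (1/(343/400) − 1)/(3) = 19/343 ≈ 5.5394%

step 1 [0.5y] swap r/2=11/1239: DF=(1 − 11/1239·(0))/(1+11/1239) = 1239/1250 ≈ 0.991200
step 2 [1y] swap r/2=179/19733: DF=(1 − 179/19733·(0.991200))/(1+179/19733) = 9821/10000 ≈ 0.982100
step 3 [1.5y] zero: DF = P = 9509/10000 ≈ 0.950900
step 4 [2y] swap r/2=359/19262: DF=(1 − 359/19262·(0.991200+0.982100+0.950900))/(1+359/19262) = 4641/5000 ≈ 0.928200
step 5 [2.5y] bond c/2=17/800: DF=(804549/800000 − 17/800·(0.991200+0.982100+0.950900+0.928200))/(1+17/800) = 4523/5000 ≈ 0.904600
step 6 [3y] bond c/2=7/160: DF=(353003/320000 − 7/160·(0.991200+0.982100+0.950900+0.928200+0.904600))/(1+7/160) = 343/400 ≈ 0.857500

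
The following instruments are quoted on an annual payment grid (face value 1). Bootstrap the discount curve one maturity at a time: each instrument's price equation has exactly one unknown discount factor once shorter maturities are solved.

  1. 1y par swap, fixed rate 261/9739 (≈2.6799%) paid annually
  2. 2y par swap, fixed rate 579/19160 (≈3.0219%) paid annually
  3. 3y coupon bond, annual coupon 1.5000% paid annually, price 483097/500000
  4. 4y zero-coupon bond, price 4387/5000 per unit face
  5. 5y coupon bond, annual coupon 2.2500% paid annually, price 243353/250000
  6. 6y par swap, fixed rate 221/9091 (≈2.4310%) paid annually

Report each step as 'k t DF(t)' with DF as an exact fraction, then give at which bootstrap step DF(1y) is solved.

step 1 [1y] swap r/1=261/9739: DF=(1 − 261/9739·(0))/(1+261/9739) = 9739/10000 ≈ 0.973900
step 2 [2y] swap r/1=579/19160: DF=(1 − 579/19160·(0.973900))/(1+579/19160) = 9421/10000 ≈ 0.942100
step 3 [3y] bond c/1=3/200: DF=(483097/500000 − 3/200·(0.973900+0.942100))/(1+3/200) = 2309/2500 ≈ 0.923600
step 4 [4y] zero: DF = P = 4387/5000 ≈ 0.877400
step 5 [5y] bond c/1=9/400: DF=(243353/250000 − 9/400·(0.973900+0.942100+0.923600+0.877400))/(1+9/400) = 4351/5000 ≈ 0.870200
step 6 [6y] swap r/1=221/9091: DF=(1 − 221/9091·(0.973900+0.942100+0.923600+0.877400+0.870200))/(1+221/9091) = 4337/5000 ≈ 0.867400

1 1 9739/10000
2 2 9421/10000
3 3 2309/2500
4 4 4387/5000
5 5 4351/5000
6 6 4337/5000
DF(1y) is solved at step 1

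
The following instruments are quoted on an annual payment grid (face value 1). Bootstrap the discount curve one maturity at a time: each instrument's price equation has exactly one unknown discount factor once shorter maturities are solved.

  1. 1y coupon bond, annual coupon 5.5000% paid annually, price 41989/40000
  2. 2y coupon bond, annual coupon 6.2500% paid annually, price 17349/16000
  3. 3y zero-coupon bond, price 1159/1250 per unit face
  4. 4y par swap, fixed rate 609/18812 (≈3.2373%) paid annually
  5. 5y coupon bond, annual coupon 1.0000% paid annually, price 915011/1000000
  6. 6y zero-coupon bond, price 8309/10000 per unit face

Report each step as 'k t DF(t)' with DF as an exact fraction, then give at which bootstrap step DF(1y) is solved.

step 1 [1y] bond c/1=11/200: DF=(41989/40000 − 11/200·(0))/(1+11/200) = 199/200 ≈ 0.995000
step 2 [2y] bond c/1=1/16: DF=(17349/16000 − 1/16·(0.995000))/(1+1/16) = 481/500 ≈ 0.962000
step 3 [3y] zero: DF = P = 1159/1250 ≈ 0.927200
step 4 [4y] swap r/1=609/18812: DF=(1 − 609/18812·(0.995000+0.962000+0.927200))/(1+609/18812) = 4391/5000 ≈ 0.878200
step 5 [5y] bond c/1=1/100: DF=(915011/1000000 − 1/100·(0.995000+0.962000+0.927200+0.878200))/(1+1/100) = 8687/10000 ≈ 0.868700
step 6 [6y] zero: DF = P = 8309/10000 ≈ 0.830900

1 1 199/200
2 2 481/500
3 3 1159/1250
4 4 4391/5000
5 5 8687/10000
6 6 8309/10000
DF(1y) is solved at step 1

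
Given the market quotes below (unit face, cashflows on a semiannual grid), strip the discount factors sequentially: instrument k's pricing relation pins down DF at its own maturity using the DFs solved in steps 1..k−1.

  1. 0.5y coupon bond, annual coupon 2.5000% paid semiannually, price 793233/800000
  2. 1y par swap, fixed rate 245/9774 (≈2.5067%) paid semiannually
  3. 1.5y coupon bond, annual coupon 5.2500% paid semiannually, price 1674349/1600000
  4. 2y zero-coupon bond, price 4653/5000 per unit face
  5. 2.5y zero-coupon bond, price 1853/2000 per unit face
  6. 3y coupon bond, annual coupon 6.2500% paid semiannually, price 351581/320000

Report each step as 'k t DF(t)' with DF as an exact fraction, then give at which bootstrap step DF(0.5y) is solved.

step 1 [0.5y] bond c/2=1/80: DF=(793233/800000 − 1/80·(0))/(1+1/80) = 9793/10000 ≈ 0.979300
step 2 [1y] swap r/2=245/19548: DF=(1 − 245/19548·(0.979300))/(1+245/19548) = 1951/2000 ≈ 0.975500
step 3 [1.5y] bond c/2=21/800: DF=(1674349/1600000 − 21/800·(0.979300+0.975500))/(1+21/800) = 9697/10000 ≈ 0.969700
step 4 [2y] zero: DF = P = 4653/5000 ≈ 0.930600
step 5 [2.5y] zero: DF = P = 1853/2000 ≈ 0.926500
step 6 [3y] bond c/2=1/32: DF=(351581/320000 − 1/32·(0.979300+0.975500+0.969700+0.930600+0.926500))/(1+1/32) = 1841/2000 ≈ 0.920500

1 1/2 9793/10000
2 1 1951/2000
3 3/2 9697/10000
4 2 4653/5000
5 5/2 1853/2000
6 3 1841/2000
DF(0.5y) is solved at step 1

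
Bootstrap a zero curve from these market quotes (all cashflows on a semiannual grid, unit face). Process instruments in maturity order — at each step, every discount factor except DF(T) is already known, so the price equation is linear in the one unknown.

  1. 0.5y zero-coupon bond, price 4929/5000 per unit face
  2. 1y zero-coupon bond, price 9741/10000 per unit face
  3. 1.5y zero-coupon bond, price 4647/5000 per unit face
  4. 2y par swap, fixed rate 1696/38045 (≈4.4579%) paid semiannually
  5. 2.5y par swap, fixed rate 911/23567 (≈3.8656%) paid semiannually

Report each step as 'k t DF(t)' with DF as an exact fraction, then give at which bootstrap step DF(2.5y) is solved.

1 1/2 4929/5000
2 1 9741/10000
3 3/2 4647/5000
4 2 572/625
5 5/2 9089/10000
DF(2.5y) is solved at step 5

step 1 [0.5y] zero: DF = P = 4929/5000 ≈ 0.985800
step 2 [1y] zero: DF = P = 9741/10000 ≈ 0.974100
step 3 [1.5y] zero: DF = P = 4647/5000 ≈ 0.929400
step 4 [2y] swap r/2=848/38045: DF=(1 − 848/38045·(0.985800+0.974100+0.929400))/(1+848/38045) = 572/625 ≈ 0.915200
step 5 [2.5y] swap r/2=911/47134: DF=(1 − 911/47134·(0.985800+0.974100+0.929400+0.915200))/(1+911/47134) = 9089/10000 ≈ 0.908900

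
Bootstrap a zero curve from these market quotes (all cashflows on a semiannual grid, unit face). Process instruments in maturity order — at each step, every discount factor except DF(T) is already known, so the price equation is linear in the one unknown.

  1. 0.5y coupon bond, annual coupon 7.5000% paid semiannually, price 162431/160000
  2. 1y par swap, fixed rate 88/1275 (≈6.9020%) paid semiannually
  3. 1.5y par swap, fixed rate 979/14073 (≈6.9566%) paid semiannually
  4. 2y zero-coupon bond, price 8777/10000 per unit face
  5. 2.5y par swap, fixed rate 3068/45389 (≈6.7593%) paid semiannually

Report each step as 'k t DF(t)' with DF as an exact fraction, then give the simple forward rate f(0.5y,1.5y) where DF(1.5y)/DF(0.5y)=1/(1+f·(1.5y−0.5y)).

step 1 [0.5y] bond c/2=3/80: DF=(162431/160000 − 3/80·(0))/(1+3/80) = 1957/2000 ≈ 0.978500
step 2 [1y] swap r/2=44/1275: DF=(1 − 44/1275·(0.978500))/(1+44/1275) = 467/500 ≈ 0.934000
step 3 [1.5y] swap r/2=979/28146: DF=(1 − 979/28146·(0.978500+0.934000))/(1+979/28146) = 9021/10000 ≈ 0.902100
step 4 [2y] zero: DF = P = 8777/10000 ≈ 0.877700
step 5 [2.5y] swap r/2=1534/45389: DF=(1 − 1534/45389·(0.978500+0.934000+0.902100+0.877700))/(1+1534/45389) = 4233/5000 ≈ 0.846600

1 1/2 1957/2000
2 1 467/500
3 3/2 9021/10000
4 2 8777/10000
5 5/2 4233/5000
f(0.5y,1.5y) = ((1957/2000)/(9021/10000) − 1)/(1) = 764/9021 ≈ 8.4691%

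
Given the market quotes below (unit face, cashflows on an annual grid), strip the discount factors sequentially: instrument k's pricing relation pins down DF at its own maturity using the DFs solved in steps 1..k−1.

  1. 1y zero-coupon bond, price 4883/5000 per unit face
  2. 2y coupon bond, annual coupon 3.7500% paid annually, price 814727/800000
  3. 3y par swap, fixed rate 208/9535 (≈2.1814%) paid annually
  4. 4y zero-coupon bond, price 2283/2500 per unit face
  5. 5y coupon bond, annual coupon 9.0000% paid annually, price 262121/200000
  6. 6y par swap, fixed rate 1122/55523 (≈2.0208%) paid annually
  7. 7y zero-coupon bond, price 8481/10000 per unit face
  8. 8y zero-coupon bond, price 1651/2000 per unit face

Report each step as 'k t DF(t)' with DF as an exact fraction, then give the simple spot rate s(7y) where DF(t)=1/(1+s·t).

1 1 4883/5000
2 2 9463/10000
3 3 586/625
4 4 2283/2500
5 5 2227/2500
6 6 4439/5000
7 7 8481/10000
8 8 1651/2000
s(7y) = (1/(8481/10000) − 1)/(7) = 217/8481 ≈ 2.5587%

step 1 [1y] zero: DF = P = 4883/5000 ≈ 0.976600
step 2 [2y] bond c/1=3/80: DF=(814727/800000 − 3/80·(0.976600))/(1+3/80) = 9463/10000 ≈ 0.946300
step 3 [3y] swap r/1=208/9535: DF=(1 − 208/9535·(0.976600+0.946300))/(1+208/9535) = 586/625 ≈ 0.937600
step 4 [4y] zero: DF = P = 2283/2500 ≈ 0.913200
step 5 [5y] bond c/1=9/100: DF=(262121/200000 − 9/100·(0.976600+0.946300+0.937600+0.913200))/(1+9/100) = 2227/2500 ≈ 0.890800
step 6 [6y] swap r/1=1122/55523: DF=(1 − 1122/55523·(0.976600+0.946300+0.937600+0.913200+0.890800))/(1+1122/55523) = 4439/5000 ≈ 0.887800
step 7 [7y] zero: DF = P = 8481/10000 ≈ 0.848100
step 8 [8y] zero: DF = P = 1651/2000 ≈ 0.825500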